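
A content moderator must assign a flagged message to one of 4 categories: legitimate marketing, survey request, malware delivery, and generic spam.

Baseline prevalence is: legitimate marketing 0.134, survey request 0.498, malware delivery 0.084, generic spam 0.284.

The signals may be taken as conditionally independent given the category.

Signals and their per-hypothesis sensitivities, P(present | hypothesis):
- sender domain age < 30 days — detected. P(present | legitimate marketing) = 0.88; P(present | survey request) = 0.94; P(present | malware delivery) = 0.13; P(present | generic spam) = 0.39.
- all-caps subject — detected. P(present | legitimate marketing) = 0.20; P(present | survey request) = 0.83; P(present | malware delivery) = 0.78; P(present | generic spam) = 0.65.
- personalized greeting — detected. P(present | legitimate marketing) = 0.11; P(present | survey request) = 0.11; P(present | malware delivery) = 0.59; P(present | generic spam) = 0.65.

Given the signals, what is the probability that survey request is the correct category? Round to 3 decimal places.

0.440

Multiply each prior by the joint likelihood of the signal pattern:
  legitimate marketing: 0.134 × 0.88 × 0.20 × 0.11 = 0.0025942
  survey request: 0.498 × 0.94 × 0.83 × 0.11 = 0.042739
  malware delivery: 0.084 × 0.13 × 0.78 × 0.59 = 0.0050254
  generic spam: 0.284 × 0.39 × 0.65 × 0.65 = 0.046796
The unnormalized weights sum to 0.097155.
P(survey request | evidence) = 0.042739 / 0.097155 ≈ 0.440.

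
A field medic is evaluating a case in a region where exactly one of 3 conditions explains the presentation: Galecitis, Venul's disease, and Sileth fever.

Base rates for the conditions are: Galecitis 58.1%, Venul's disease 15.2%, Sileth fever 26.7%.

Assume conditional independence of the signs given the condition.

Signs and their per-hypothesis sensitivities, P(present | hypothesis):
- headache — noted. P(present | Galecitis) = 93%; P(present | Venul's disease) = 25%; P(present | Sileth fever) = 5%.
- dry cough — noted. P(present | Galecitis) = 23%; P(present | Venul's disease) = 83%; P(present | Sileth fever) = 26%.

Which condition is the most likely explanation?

Galecitis

For each hypothesis, the unnormalized posterior weight is prior × product of the sign likelihoods:
  Galecitis: 0.581 × 0.93 × 0.23 = 0.12428
  Venul's disease: 0.152 × 0.25 × 0.83 = 0.03154
  Sileth fever: 0.267 × 0.05 × 0.26 = 0.003471
The unnormalized weights sum to 0.15929.
P(Galecitis | evidence) ≈ 0.12428 / 0.15929 ≈ 0.780
P(Venul's disease | evidence) ≈ 0.03154 / 0.15929 ≈ 0.198
P(Sileth fever | evidence) ≈ 0.003471 / 0.15929 ≈ 0.022
The largest is 0.780, so Galecitis is most probable.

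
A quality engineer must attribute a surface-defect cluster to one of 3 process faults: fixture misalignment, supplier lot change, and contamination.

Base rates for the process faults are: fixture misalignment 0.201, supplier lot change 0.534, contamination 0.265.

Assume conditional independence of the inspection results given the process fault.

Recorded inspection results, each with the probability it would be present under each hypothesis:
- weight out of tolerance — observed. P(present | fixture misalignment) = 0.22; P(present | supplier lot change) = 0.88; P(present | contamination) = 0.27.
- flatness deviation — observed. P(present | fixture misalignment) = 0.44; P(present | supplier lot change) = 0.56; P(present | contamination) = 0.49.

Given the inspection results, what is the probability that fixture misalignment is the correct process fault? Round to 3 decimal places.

For each hypothesis, the unnormalized posterior weight is prior × product of the inspection result likelihoods:
  fixture misalignment: 0.201 × 0.22 × 0.44 = 0.019457
  supplier lot change: 0.534 × 0.88 × 0.56 = 0.26316
  contamination: 0.265 × 0.27 × 0.49 = 0.03506
Normalizing constant Z = 0.019457 + 0.26316 + 0.03506 = 0.31767.
P(fixture misalignment | evidence) = 0.019457 / 0.31767 ≈ 0.061.

0.061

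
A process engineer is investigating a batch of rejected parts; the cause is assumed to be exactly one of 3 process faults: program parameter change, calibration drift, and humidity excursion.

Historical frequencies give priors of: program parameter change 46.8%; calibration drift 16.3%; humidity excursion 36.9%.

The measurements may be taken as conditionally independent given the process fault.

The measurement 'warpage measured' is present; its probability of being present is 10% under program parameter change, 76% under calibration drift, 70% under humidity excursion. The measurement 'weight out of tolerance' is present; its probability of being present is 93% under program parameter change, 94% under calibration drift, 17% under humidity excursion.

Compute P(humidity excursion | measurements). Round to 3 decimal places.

0.215

Multiply each prior by the joint likelihood of the measurement pattern:
  program parameter change: 0.468 × 0.10 × 0.93 = 0.043524
  calibration drift: 0.163 × 0.76 × 0.94 = 0.11645
  humidity excursion: 0.369 × 0.70 × 0.17 = 0.043911
The unnormalized weights sum to 0.20388.
P(humidity excursion | evidence) = 0.043911 / 0.20388 ≈ 0.215.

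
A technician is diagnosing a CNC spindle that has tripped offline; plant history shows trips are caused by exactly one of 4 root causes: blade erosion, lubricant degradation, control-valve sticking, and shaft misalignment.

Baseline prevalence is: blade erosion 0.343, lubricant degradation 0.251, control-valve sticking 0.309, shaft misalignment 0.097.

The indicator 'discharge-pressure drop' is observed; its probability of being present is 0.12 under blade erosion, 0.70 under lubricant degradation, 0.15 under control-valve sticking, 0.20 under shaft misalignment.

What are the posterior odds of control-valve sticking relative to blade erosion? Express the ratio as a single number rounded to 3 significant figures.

Unnormalized posterior weight (prior times the indicator likelihood) for each of the two hypotheses:
  control-valve sticking: 0.309 × 0.15 = 0.04635
  blade erosion: 0.343 × 0.12 = 0.04116
Odds(control-valve sticking : blade erosion) = 0.04635 / 0.04116 ≈ 1.13.

1.13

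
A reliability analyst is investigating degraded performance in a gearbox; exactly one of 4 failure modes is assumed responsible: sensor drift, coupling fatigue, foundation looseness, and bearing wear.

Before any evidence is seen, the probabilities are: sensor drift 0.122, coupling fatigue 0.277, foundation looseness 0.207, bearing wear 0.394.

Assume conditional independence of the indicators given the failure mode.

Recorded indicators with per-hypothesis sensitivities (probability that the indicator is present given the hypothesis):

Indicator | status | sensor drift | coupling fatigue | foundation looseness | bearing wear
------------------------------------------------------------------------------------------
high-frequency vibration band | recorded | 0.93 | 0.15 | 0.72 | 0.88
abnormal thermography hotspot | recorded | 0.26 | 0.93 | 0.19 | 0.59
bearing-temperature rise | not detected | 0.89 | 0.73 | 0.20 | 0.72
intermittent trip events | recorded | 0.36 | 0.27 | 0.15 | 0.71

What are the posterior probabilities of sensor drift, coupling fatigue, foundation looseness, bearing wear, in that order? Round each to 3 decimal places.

For each hypothesis, the unnormalized posterior weight is prior × product of the indicator likelihoods (using 1 − P(present | H) for each absent indicator):
  sensor drift: 0.122 × 0.93 × 0.26 × (1 − 0.89) × 0.36 = 0.0011682
  coupling fatigue: 0.277 × 0.15 × 0.93 × (1 − 0.73) × 0.27 = 0.002817
  foundation looseness: 0.207 × 0.72 × 0.19 × (1 − 0.20) × 0.15 = 0.0033981
  bearing wear: 0.394 × 0.88 × 0.59 × (1 − 0.72) × 0.71 = 0.040667
The unnormalized weights sum to 0.048051.
P(sensor drift | evidence) = 0.0011682 / 0.048051 ≈ 0.024
P(coupling fatigue | evidence) = 0.002817 / 0.048051 ≈ 0.059
P(foundation looseness | evidence) = 0.0033981 / 0.048051 ≈ 0.071
P(bearing wear | evidence) = 0.040667 / 0.048051 ≈ 0.846

0.024, 0.059, 0.071, 0.846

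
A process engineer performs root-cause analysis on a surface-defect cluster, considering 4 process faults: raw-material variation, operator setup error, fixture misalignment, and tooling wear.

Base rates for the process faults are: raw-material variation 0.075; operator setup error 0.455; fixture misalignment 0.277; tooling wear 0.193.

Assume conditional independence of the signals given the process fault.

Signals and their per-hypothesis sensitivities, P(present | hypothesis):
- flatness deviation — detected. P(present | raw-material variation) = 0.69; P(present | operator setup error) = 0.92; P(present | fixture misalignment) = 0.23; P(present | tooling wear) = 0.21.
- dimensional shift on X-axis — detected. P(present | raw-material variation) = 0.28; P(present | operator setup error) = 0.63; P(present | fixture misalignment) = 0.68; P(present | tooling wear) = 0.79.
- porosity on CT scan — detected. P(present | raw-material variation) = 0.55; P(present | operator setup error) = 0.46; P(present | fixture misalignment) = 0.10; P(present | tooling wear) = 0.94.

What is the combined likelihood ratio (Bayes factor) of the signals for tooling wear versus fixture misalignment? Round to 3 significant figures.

9.97

Take the product of per-signal likelihoods under each hypothesis, then divide.
  tooling wear: 0.21 × 0.79 × 0.94 = 0.15595
  fixture misalignment: 0.23 × 0.68 × 0.10 = 0.01564
Bayes factor = 0.15595 / 0.01564 ≈ 9.97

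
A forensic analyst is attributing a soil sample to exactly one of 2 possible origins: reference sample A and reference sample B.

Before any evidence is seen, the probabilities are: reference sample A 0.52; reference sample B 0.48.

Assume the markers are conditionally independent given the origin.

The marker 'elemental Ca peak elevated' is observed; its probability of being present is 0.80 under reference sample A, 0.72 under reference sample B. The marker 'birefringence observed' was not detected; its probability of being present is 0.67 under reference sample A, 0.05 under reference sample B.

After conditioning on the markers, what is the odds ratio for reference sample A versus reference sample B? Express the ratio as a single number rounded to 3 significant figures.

Posterior odds equal prior odds times the likelihood ratio; only the two competing hypotheses matter (using 1 − P(present | H) for each absent marker).
  reference sample A: 0.52 × 0.80 × (1 − 0.67) = 0.13728
  reference sample B: 0.48 × 0.72 × (1 − 0.05) = 0.32832
Odds(reference sample A : reference sample B) = 0.13728 / 0.32832 ≈ 0.418.

0.418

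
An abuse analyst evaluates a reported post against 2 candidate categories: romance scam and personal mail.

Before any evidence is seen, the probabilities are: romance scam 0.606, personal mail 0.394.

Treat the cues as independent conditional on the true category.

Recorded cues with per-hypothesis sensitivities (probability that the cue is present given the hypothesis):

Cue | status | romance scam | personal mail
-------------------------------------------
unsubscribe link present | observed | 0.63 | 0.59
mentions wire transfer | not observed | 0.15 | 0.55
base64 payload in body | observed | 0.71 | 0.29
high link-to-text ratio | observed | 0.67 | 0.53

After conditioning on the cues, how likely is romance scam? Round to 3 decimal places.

By Bayes' rule with conditional independence, the unnormalized weight for each hypothesis is prior × ∏ likelihoods (using 1 − P(present | H) for each absent cue):
  romance scam: 0.606 × 0.63 × (1 − 0.15) × 0.71 × 0.67 = 0.15437
  personal mail: 0.394 × 0.59 × (1 − 0.55) × 0.29 × 0.53 = 0.016078
Marginal likelihood of the evidence = 0.17045.
P(romance scam | evidence) = 0.15437 / 0.17045 ≈ 0.906.

0.906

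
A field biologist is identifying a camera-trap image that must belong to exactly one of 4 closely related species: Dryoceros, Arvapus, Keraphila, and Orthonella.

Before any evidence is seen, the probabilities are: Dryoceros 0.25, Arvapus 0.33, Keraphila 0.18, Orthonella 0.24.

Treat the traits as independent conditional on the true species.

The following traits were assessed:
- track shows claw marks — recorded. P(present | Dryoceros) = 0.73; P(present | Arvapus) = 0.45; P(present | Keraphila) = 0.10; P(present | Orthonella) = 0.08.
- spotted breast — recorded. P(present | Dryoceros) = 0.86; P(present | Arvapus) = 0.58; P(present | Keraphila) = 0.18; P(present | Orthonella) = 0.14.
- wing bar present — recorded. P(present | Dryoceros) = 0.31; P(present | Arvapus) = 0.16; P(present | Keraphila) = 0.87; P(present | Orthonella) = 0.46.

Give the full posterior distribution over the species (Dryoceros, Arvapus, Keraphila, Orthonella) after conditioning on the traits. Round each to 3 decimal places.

0.732, 0.207, 0.042, 0.019

For each hypothesis, the unnormalized posterior weight is prior × product of the trait likelihoods:
  Dryoceros: 0.25 × 0.73 × 0.86 × 0.31 = 0.048655
  Arvapus: 0.33 × 0.45 × 0.58 × 0.16 = 0.013781
  Keraphila: 0.18 × 0.10 × 0.18 × 0.87 = 0.0028188
  Orthonella: 0.24 × 0.08 × 0.14 × 0.46 = 0.0012365
Marginal likelihood of the evidence = 0.066491.
P(Dryoceros | evidence) = 0.048655 / 0.066491 ≈ 0.732
P(Arvapus | evidence) = 0.013781 / 0.066491 ≈ 0.207
P(Keraphila | evidence) = 0.0028188 / 0.066491 ≈ 0.042
P(Orthonella | evidence) = 0.0012365 / 0.066491 ≈ 0.019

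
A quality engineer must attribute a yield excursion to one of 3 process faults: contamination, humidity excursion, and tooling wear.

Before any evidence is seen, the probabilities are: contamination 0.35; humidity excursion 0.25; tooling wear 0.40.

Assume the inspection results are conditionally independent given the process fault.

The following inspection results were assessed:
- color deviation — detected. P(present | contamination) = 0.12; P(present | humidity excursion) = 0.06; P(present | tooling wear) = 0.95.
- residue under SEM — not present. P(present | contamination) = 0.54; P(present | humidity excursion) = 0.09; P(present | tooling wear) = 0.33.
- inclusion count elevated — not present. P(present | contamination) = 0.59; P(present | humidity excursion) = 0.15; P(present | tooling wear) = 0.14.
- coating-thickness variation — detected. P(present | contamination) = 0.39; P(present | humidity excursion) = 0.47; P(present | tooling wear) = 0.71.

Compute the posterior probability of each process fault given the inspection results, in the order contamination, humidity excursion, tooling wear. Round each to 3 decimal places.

By Bayes' rule with conditional independence, the unnormalized weight for each hypothesis is prior × ∏ likelihoods (using 1 − P(present | H) for each absent inspection result):
  contamination: 0.35 × 0.12 × (1 − 0.54) × (1 − 0.59) × 0.39 = 0.0030893
  humidity excursion: 0.25 × 0.06 × (1 − 0.09) × (1 − 0.15) × 0.47 = 0.0054532
  tooling wear: 0.40 × 0.95 × (1 − 0.33) × (1 − 0.14) × 0.71 = 0.15546
Marginal likelihood of the evidence = 0.164.
P(contamination | evidence) = 0.0030893 / 0.164 ≈ 0.019
P(humidity excursion | evidence) = 0.0054532 / 0.164 ≈ 0.033
P(tooling wear | evidence) = 0.15546 / 0.164 ≈ 0.948

0.019, 0.033, 0.948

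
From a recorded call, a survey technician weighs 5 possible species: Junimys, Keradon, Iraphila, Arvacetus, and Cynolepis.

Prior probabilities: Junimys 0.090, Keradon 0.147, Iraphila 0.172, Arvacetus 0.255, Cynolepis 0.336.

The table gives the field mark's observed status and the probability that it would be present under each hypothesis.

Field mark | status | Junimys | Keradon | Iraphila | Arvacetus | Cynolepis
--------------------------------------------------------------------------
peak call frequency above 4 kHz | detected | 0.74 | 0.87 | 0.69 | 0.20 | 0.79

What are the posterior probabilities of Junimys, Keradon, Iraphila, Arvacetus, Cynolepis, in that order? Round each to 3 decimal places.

0.106, 0.203, 0.188, 0.081, 0.422

By Bayes' rule, the unnormalized weight for each hypothesis is prior × likelihood:
  Junimys: 0.090 × 0.74 = 0.0666
  Keradon: 0.147 × 0.87 = 0.12789
  Iraphila: 0.172 × 0.69 = 0.11868
  Arvacetus: 0.255 × 0.20 = 0.051
  Cynolepis: 0.336 × 0.79 = 0.26544
The unnormalized weights sum to 0.62961.
P(Junimys | evidence) = 0.0666 / 0.62961 ≈ 0.106
P(Keradon | evidence) = 0.12789 / 0.62961 ≈ 0.203
P(Iraphila | evidence) = 0.11868 / 0.62961 ≈ 0.188
P(Arvacetus | evidence) = 0.051 / 0.62961 ≈ 0.081
P(Cynolepis | evidence) = 0.26544 / 0.62961 ≈ 0.422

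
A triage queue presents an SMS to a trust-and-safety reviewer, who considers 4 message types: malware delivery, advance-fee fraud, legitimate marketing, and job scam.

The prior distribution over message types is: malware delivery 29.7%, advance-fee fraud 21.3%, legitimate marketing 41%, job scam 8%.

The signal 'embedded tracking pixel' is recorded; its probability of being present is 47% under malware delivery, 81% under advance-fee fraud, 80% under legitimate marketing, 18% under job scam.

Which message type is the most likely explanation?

For each hypothesis, the unnormalized posterior weight is prior × likelihood:
  malware delivery: 0.297 × 0.47 = 0.13959
  advance-fee fraud: 0.213 × 0.81 = 0.17253
  legitimate marketing: 0.410 × 0.80 = 0.328
  job scam: 0.080 × 0.18 = 0.0144
The unnormalized weights sum to 0.65452.
P(malware delivery | evidence) ≈ 0.13959 / 0.65452 ≈ 0.213
P(advance-fee fraud | evidence) ≈ 0.17253 / 0.65452 ≈ 0.264
P(legitimate marketing | evidence) ≈ 0.328 / 0.65452 ≈ 0.501
P(job scam | evidence) ≈ 0.0144 / 0.65452 ≈ 0.022
The largest is 0.501, so legitimate marketing is most probable.

legitimate marketing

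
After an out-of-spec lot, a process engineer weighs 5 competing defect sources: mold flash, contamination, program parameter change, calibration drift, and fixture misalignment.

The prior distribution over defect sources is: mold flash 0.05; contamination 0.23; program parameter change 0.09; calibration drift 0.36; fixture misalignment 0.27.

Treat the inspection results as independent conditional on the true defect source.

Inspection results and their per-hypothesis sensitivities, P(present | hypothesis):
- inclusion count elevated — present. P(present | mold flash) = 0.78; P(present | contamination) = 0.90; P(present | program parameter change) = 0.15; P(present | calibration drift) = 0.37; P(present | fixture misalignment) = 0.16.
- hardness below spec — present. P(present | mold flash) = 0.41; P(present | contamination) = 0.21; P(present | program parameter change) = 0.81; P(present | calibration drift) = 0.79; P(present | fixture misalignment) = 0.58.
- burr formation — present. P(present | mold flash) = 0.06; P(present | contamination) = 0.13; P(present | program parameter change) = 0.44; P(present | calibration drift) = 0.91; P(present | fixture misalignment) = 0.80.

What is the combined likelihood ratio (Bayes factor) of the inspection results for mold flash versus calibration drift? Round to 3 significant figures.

0.0721

Joint likelihood of the inspection result pattern under each hypothesis:
  mold flash: 0.78 × 0.41 × 0.06 = 0.019188
  calibration drift: 0.37 × 0.79 × 0.91 = 0.26599
Bayes factor = 0.019188 / 0.26599 ≈ 0.0721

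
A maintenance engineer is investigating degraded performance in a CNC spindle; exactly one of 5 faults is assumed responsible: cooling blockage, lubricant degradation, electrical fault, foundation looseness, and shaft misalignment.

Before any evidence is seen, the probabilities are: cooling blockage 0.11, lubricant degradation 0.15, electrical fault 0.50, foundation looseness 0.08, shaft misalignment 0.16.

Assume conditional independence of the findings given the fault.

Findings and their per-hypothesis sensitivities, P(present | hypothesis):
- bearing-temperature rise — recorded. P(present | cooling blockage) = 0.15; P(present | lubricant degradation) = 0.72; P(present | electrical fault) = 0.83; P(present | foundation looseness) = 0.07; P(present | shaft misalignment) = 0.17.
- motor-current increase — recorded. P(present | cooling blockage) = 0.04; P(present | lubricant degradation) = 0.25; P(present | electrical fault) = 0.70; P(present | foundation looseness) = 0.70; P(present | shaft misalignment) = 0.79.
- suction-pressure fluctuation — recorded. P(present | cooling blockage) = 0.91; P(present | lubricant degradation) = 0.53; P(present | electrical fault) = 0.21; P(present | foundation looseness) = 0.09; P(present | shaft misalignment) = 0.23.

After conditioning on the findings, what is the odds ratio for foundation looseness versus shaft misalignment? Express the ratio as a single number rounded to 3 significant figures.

Unnormalized posterior weight (prior times the finding likelihoods) for each of the two hypotheses:
  foundation looseness: 0.08 × 0.07 × 0.70 × 0.09 = 0.0003528
  shaft misalignment: 0.16 × 0.17 × 0.79 × 0.23 = 0.0049422
Odds(foundation looseness : shaft misalignment) = 0.0003528 / 0.0049422 ≈ 0.0714.

0.0714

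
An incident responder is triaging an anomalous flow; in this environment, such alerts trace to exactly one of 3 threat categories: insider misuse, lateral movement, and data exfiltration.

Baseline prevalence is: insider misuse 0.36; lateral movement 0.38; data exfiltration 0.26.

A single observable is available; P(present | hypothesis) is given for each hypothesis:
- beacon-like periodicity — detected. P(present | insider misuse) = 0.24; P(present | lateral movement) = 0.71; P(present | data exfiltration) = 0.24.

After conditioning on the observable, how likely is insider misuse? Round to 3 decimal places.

For each hypothesis, the unnormalized posterior weight is prior × likelihood:
  insider misuse: 0.36 × 0.24 = 0.0864
  lateral movement: 0.38 × 0.71 = 0.2698
  data exfiltration: 0.26 × 0.24 = 0.0624
The unnormalized weights sum to 0.4186.
P(insider misuse | evidence) = 0.0864 / 0.4186 ≈ 0.206.

0.206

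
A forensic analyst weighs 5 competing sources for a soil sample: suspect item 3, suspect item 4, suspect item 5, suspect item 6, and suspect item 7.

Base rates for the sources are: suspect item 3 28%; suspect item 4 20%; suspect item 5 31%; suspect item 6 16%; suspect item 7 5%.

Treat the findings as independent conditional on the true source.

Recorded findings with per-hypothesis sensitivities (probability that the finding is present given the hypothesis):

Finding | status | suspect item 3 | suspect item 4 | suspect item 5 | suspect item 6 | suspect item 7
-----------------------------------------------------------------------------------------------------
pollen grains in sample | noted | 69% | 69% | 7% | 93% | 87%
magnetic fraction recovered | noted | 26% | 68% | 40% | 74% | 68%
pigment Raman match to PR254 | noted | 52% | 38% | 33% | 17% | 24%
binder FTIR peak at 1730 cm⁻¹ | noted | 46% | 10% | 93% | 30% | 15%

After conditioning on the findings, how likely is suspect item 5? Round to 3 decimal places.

0.107

For each hypothesis, the unnormalized posterior weight is prior × product of the finding likelihoods:
  suspect item 3: 0.28 × 0.69 × 0.26 × 0.52 × 0.46 = 0.012015
  suspect item 4: 0.20 × 0.69 × 0.68 × 0.38 × 0.10 = 0.0035659
  suspect item 5: 0.31 × 0.07 × 0.40 × 0.33 × 0.93 = 0.0026639
  suspect item 6: 0.16 × 0.93 × 0.74 × 0.17 × 0.30 = 0.0056157
  suspect item 7: 0.05 × 0.87 × 0.68 × 0.24 × 0.15 = 0.0010649
Normalizing constant Z = 0.012015 + 0.0035659 + 0.0026639 + 0.0056157 + 0.0010649 = 0.024926.
P(suspect item 5 | evidence) = 0.0026639 / 0.024926 ≈ 0.107.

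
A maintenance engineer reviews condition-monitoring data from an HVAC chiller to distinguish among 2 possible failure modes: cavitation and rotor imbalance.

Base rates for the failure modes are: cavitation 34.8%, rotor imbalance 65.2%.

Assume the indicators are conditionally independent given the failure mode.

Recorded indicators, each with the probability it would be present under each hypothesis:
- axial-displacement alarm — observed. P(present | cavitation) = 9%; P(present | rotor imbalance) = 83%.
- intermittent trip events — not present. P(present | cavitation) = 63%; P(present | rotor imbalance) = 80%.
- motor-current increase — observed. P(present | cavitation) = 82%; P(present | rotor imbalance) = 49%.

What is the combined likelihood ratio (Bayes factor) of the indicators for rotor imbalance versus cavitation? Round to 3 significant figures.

2.98

Joint likelihood of the indicator pattern under each hypothesis (using 1 − P(present | H) for each absent indicator):
  rotor imbalance: 0.83 × (1 − 0.80) × 0.49 = 0.08134
  cavitation: 0.09 × (1 − 0.63) × 0.82 = 0.027306
Bayes factor = 0.08134 / 0.027306 ≈ 2.98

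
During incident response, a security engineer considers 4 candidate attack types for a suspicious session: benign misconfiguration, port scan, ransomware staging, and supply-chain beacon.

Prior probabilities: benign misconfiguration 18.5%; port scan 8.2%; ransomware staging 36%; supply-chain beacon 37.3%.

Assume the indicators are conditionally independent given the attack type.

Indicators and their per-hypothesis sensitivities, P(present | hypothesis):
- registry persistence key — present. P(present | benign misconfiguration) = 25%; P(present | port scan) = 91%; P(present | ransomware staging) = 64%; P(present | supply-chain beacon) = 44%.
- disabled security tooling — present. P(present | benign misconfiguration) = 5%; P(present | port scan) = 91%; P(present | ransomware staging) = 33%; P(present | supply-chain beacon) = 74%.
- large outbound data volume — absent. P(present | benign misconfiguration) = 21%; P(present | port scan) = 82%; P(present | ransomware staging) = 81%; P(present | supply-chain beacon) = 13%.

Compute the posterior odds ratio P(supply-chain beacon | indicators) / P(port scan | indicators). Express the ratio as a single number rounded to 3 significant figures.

The normalizing constant cancels in an odds ratio, so compute prior × likelihood for the two hypotheses only (using 1 − P(present | H) for each absent indicator):
  supply-chain beacon: 0.373 × 0.44 × 0.74 × (1 − 0.13) = 0.10566
  port scan: 0.082 × 0.91 × 0.91 × (1 − 0.82) = 0.012223
Posterior odds = 0.10566 / 0.012223 ≈ 8.64.

8.64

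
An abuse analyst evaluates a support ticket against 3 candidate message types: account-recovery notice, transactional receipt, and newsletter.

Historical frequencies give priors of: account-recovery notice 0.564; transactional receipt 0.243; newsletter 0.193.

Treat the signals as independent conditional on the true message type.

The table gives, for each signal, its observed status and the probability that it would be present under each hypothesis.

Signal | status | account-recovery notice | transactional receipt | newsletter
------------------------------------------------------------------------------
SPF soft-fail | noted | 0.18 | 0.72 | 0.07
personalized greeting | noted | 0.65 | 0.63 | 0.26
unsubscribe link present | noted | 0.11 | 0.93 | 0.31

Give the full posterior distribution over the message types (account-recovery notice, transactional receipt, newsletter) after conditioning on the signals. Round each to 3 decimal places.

0.065, 0.925, 0.010

By Bayes' rule with conditional independence, the unnormalized weight for each hypothesis is prior × ∏ likelihoods:
  account-recovery notice: 0.564 × 0.18 × 0.65 × 0.11 = 0.0072587
  transactional receipt: 0.243 × 0.72 × 0.63 × 0.93 = 0.10251
  newsletter: 0.193 × 0.07 × 0.26 × 0.31 = 0.0010889
Marginal likelihood of the evidence = 0.11086.
P(account-recovery notice | evidence) = 0.0072587 / 0.11086 ≈ 0.065
P(transactional receipt | evidence) = 0.10251 / 0.11086 ≈ 0.925
P(newsletter | evidence) = 0.0010889 / 0.11086 ≈ 0.010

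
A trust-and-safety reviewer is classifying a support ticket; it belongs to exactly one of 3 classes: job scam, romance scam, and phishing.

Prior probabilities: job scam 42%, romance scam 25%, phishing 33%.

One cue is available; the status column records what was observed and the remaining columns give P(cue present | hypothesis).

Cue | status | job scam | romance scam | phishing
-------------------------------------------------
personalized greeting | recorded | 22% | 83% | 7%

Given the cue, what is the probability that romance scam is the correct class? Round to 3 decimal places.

For each hypothesis, the unnormalized posterior weight is prior × likelihood:
  job scam: 0.42 × 0.22 = 0.0924
  romance scam: 0.25 × 0.83 = 0.2075
  phishing: 0.33 × 0.07 = 0.0231
Marginal likelihood of the evidence = 0.323.
P(romance scam | evidence) = 0.2075 / 0.323 ≈ 0.642.

0.642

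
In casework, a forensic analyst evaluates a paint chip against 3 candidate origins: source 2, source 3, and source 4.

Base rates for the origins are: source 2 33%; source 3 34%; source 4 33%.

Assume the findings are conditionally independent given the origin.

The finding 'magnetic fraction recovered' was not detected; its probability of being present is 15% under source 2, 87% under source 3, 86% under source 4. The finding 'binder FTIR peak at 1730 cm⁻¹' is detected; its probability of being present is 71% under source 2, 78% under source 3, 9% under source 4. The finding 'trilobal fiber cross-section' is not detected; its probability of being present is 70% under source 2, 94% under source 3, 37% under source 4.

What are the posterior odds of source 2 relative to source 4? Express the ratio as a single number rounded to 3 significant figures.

22.8

The normalizing constant cancels in an odds ratio, so compute prior × likelihood for the two hypotheses only (using 1 − P(present | H) for each absent finding):
  source 2: 0.33 × (1 − 0.15) × 0.71 × (1 − 0.70) = 0.059747
  source 4: 0.33 × (1 − 0.86) × 0.09 × (1 − 0.37) = 0.0026195
Posterior odds = 0.059747 / 0.0026195 ≈ 22.8.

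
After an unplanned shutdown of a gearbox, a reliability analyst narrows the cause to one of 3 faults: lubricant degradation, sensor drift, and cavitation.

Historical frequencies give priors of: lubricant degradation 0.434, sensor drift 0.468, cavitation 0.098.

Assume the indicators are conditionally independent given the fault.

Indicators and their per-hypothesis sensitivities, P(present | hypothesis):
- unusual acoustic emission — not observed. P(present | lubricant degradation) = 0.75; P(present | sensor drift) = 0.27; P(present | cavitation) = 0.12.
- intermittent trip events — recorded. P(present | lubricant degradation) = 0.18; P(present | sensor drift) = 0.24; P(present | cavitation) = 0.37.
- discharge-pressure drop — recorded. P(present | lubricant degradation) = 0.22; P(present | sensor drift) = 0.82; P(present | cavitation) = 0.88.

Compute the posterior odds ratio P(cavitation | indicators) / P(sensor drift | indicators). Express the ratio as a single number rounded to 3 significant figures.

Unnormalized posterior weight (prior times the indicator likelihoods) for each of the two hypotheses (using 1 − P(present | H) for each absent indicator):
  cavitation: 0.098 × (1 − 0.12) × 0.37 × 0.88 = 0.02808
  sensor drift: 0.468 × (1 − 0.27) × 0.24 × 0.82 = 0.067235
Odds(cavitation : sensor drift) = 0.02808 / 0.067235 ≈ 0.418.

0.418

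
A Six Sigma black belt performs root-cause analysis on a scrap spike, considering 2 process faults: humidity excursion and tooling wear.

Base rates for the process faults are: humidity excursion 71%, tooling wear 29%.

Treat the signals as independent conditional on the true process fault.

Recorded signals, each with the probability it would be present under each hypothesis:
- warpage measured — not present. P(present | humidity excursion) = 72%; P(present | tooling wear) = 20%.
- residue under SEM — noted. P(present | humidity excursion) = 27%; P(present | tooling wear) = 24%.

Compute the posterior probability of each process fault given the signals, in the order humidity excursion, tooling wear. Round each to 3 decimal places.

Multiply each prior by the joint likelihood of the signal pattern (using 1 − P(present | H) for each absent signal):
  humidity excursion: 0.71 × (1 − 0.72) × 0.27 = 0.053676
  tooling wear: 0.29 × (1 − 0.20) × 0.24 = 0.05568
Normalizing constant Z = 0.053676 + 0.05568 = 0.10936.
P(humidity excursion | evidence) = 0.053676 / 0.10936 ≈ 0.491
P(tooling wear | evidence) = 0.05568 / 0.10936 ≈ 0.509

0.491, 0.509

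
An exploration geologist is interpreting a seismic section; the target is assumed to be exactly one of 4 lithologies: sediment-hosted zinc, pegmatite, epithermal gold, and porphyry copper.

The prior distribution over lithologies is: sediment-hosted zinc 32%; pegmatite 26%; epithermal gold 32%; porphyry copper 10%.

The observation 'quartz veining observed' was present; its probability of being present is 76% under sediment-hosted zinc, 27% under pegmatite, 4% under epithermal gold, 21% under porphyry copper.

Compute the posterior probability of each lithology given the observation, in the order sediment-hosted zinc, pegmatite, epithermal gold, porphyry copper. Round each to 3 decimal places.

Multiply each prior by the likelihood of the observation:
  sediment-hosted zinc: 0.32 × 0.76 = 0.2432
  pegmatite: 0.26 × 0.27 = 0.0702
  epithermal gold: 0.32 × 0.04 = 0.0128
  porphyry copper: 0.10 × 0.21 = 0.021
Normalizing constant Z = 0.2432 + 0.0702 + 0.0128 + 0.021 = 0.3472.
P(sediment-hosted zinc | evidence) = 0.2432 / 0.3472 ≈ 0.700
P(pegmatite | evidence) = 0.0702 / 0.3472 ≈ 0.202
P(epithermal gold | evidence) = 0.0128 / 0.3472 ≈ 0.037
P(porphyry copper | evidence) = 0.021 / 0.3472 ≈ 0.060

0.700, 0.202, 0.037, 0.060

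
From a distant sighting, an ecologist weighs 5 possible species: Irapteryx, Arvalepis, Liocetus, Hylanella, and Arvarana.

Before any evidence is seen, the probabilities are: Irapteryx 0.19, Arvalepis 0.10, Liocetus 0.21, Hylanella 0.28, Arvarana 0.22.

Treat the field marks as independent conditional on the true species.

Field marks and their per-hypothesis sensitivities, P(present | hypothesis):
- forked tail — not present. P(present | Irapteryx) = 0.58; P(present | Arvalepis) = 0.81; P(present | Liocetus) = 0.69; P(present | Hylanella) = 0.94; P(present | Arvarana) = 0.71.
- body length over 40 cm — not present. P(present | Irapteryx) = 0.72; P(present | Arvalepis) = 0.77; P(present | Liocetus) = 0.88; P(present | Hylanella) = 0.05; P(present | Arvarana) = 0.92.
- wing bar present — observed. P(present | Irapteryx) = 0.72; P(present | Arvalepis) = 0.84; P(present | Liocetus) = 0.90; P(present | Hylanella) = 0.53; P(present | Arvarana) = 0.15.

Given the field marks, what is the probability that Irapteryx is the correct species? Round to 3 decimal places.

0.447

By Bayes' rule with conditional independence, the unnormalized weight for each hypothesis is prior × ∏ likelihoods (using 1 − P(present | H) for each absent field mark):
  Irapteryx: 0.19 × (1 − 0.58) × (1 − 0.72) × 0.72 = 0.016088
  Arvalepis: 0.10 × (1 − 0.81) × (1 − 0.77) × 0.84 = 0.0036708
  Liocetus: 0.21 × (1 − 0.69) × (1 − 0.88) × 0.90 = 0.0070308
  Hylanella: 0.28 × (1 − 0.94) × (1 − 0.05) × 0.53 = 0.0084588
  Arvarana: 0.22 × (1 − 0.71) × (1 − 0.92) × 0.15 = 0.0007656
The unnormalized weights sum to 0.036014.
P(Irapteryx | evidence) = 0.016088 / 0.036014 ≈ 0.447.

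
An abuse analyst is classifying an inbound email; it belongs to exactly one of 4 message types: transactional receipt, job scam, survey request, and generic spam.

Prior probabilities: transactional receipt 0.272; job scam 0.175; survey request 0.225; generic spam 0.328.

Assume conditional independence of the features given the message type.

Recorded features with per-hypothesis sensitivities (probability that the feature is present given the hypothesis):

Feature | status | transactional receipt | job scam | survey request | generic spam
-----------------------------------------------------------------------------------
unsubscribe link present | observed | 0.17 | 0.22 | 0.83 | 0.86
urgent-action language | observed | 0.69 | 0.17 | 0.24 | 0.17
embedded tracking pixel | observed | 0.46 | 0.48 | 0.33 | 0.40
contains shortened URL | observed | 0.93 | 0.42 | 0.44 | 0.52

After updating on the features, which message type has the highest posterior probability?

By Bayes' rule with conditional independence, the unnormalized weight for each hypothesis is prior × ∏ likelihoods:
  transactional receipt: 0.272 × 0.17 × 0.69 × 0.46 × 0.93 = 0.013649
  job scam: 0.175 × 0.22 × 0.17 × 0.48 × 0.42 = 0.0013195
  survey request: 0.225 × 0.83 × 0.24 × 0.33 × 0.44 = 0.0065079
  generic spam: 0.328 × 0.86 × 0.17 × 0.40 × 0.52 = 0.0099743
Marginal likelihood of the evidence = 0.031451.
P(transactional receipt | evidence) ≈ 0.013649 / 0.031451 ≈ 0.434
P(job scam | evidence) ≈ 0.0013195 / 0.031451 ≈ 0.042
P(survey request | evidence) ≈ 0.0065079 / 0.031451 ≈ 0.207
P(generic spam | evidence) ≈ 0.0099743 / 0.031451 ≈ 0.317
The largest is 0.434, so transactional receipt is most probable.

transactional receipt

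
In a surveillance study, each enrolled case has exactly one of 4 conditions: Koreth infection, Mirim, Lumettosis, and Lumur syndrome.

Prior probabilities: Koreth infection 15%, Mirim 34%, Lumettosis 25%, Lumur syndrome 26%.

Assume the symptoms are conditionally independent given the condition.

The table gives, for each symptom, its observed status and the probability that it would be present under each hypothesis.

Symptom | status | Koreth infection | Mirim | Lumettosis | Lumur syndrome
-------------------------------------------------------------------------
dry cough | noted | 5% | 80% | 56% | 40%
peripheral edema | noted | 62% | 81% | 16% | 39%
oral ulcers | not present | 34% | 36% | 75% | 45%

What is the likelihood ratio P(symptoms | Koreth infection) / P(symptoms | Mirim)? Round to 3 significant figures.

0.0493

The Bayes factor is the ratio of the joint likelihoods of the symptom pattern under the two hypotheses (using 1 − P(present | H) for each absent symptom).
  Koreth infection: 0.05 × 0.62 × (1 − 0.34) = 0.02046
  Mirim: 0.80 × 0.81 × (1 − 0.36) = 0.41472
Bayes factor = 0.02046 / 0.41472 ≈ 0.0493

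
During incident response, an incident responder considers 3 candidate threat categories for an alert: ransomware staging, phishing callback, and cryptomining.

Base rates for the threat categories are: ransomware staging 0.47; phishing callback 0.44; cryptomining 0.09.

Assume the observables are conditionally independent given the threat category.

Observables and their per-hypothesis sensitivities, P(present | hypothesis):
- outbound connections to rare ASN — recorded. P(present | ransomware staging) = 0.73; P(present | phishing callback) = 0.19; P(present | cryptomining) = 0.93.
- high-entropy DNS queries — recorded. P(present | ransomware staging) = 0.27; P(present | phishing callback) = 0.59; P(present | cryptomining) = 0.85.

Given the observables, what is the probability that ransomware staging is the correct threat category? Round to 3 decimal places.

By Bayes' rule with conditional independence, the unnormalized weight for each hypothesis is prior × ∏ likelihoods:
  ransomware staging: 0.47 × 0.73 × 0.27 = 0.092637
  phishing callback: 0.44 × 0.19 × 0.59 = 0.049324
  cryptomining: 0.09 × 0.93 × 0.85 = 0.071145
Normalizing constant Z = 0.092637 + 0.049324 + 0.071145 = 0.21311.
P(ransomware staging | evidence) = 0.092637 / 0.21311 ≈ 0.435.

0.435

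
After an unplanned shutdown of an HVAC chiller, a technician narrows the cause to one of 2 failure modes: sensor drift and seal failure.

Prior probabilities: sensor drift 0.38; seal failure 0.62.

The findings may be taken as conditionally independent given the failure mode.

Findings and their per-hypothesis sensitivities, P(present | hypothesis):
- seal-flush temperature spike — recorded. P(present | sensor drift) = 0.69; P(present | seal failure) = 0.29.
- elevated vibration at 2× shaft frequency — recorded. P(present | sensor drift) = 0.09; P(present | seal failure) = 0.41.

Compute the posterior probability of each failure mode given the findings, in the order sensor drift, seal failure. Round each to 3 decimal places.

By Bayes' rule with conditional independence, the unnormalized weight for each hypothesis is prior × ∏ likelihoods:
  sensor drift: 0.38 × 0.69 × 0.09 = 0.023598
  seal failure: 0.62 × 0.29 × 0.41 = 0.073718
The unnormalized weights sum to 0.097316.
P(sensor drift | evidence) = 0.023598 / 0.097316 ≈ 0.242
P(seal failure | evidence) = 0.073718 / 0.097316 ≈ 0.758

0.242, 0.758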